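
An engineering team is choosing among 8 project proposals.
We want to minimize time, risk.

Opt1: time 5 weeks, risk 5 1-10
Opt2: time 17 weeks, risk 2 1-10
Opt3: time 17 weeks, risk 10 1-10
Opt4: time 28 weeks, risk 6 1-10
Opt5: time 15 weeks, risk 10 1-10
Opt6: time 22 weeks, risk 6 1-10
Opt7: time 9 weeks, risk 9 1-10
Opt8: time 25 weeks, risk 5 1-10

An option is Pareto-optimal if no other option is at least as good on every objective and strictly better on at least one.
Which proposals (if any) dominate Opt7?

Opt1: time 5≤9, risk 5≤9 — dominates Opt7.
Others (Opt2, Opt3, Opt4, Opt5, Opt6, Opt8) are each worse than Opt7 on at least one objective.

Opt1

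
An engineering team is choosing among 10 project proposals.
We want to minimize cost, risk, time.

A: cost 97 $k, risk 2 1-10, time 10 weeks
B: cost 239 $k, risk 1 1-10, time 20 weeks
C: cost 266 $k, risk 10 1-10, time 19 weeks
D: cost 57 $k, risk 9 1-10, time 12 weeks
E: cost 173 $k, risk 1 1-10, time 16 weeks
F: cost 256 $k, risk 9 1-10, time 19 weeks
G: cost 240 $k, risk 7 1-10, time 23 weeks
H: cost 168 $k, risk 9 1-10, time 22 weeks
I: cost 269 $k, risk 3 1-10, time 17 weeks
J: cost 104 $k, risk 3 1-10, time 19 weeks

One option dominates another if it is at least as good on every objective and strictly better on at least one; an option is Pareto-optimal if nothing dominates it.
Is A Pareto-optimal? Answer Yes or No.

Yes

B: worse on cost (239 vs 97).
C: worse on cost (266 vs 97).
D: worse on risk (9 vs 2).
E: worse on cost (173 vs 97).
F: worse on cost (256 vs 97).
G: worse on cost (240 vs 97).
H: worse on cost (168 vs 97).
I: worse on cost (269 vs 97).
J: worse on cost (104 vs 97).
No option is at least as good as A on every objective and strictly better on one.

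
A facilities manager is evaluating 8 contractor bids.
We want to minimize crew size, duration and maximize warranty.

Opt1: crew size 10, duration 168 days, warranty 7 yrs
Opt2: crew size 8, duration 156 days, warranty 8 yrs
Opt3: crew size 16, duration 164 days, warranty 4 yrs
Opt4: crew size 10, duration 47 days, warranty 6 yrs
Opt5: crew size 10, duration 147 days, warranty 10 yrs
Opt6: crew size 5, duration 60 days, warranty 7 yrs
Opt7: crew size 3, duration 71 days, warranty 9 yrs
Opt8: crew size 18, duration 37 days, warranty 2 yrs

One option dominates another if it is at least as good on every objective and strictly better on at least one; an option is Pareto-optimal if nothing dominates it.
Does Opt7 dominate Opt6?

Opt7 vs Opt6: Opt7 is worse on duration (71 vs 60), so it does not dominate Opt6.

No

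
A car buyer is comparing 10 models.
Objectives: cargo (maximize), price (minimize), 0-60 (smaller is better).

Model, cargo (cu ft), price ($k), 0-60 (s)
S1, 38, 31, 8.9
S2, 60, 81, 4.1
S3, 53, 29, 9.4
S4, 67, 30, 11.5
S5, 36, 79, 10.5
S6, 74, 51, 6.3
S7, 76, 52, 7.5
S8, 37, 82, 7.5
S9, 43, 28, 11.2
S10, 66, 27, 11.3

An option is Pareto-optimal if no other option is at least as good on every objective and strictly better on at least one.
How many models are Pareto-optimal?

S1: not dominated.
S2: not dominated (best 0-60).
S3: not dominated.
S4: not dominated.
S5: dominated by S1 (cargo 38≥36, price 31≤79, 0-60 8.9≤10.5).
S6: not dominated.
S7: not dominated (best cargo).
S8: dominated by S2 (cargo 60≥37, price 81≤82, 0-60 4.1≤7.5).
S9: not dominated.
S10: not dominated (best price).
Pareto-optimal: S1, S2, S3, S4, S6, S7, S9, S10 → 8.

8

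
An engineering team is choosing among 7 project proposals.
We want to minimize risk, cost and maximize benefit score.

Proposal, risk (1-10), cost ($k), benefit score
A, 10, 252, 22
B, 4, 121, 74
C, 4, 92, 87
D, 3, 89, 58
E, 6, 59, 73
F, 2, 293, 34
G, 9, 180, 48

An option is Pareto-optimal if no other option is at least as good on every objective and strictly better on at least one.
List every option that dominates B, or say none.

C

C: risk 4≤4, cost 92≤121, benefit score 87≥74 — dominates B.
Others (A, D, E, F, G) are each worse than B on at least one objective.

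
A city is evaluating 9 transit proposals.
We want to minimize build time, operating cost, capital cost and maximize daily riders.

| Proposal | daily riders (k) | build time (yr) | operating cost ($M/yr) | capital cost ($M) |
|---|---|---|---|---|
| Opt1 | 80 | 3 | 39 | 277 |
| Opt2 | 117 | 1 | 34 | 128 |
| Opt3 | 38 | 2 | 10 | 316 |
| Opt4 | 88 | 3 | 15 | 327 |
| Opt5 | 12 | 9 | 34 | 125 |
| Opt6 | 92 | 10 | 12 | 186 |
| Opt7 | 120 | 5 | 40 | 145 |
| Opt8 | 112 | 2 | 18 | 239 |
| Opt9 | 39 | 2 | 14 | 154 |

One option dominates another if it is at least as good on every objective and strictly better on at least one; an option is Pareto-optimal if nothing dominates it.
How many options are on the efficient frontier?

8

Opt1: dominated by Opt2 (daily riders 117≥80, build time 1≤3, operating cost 34≤39, capital cost 128≤277).
Opt2: not dominated (best build time).
Opt3: not dominated (best operating cost).
Opt4: not dominated.
Opt5: not dominated (best capital cost).
Opt6: not dominated.
Opt7: not dominated (best daily riders).
Opt8: not dominated.
Opt9: not dominated.
Pareto-optimal: Opt2, Opt3, Opt4, Opt5, Opt6, Opt7, Opt8, Opt9 → 8.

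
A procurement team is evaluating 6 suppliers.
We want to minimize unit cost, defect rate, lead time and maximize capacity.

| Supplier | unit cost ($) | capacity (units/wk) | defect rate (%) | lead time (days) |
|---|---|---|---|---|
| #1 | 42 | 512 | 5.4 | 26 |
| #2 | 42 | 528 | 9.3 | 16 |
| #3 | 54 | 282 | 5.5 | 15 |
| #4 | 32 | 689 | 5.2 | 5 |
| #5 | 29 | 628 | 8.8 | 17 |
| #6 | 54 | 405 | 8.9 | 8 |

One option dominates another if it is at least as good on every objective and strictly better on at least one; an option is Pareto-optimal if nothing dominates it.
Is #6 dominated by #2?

#2 vs #6: #2 is worse on defect rate (9.3 vs 8.9), so it does not dominate #6.

No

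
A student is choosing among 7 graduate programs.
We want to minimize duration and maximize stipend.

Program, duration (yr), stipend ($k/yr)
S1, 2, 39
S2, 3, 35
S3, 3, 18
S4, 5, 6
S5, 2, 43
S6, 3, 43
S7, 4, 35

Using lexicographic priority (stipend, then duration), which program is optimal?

S5

First maximize stipend: best is 43, kept {S5, S6}.
Then minimize duration: best is 2, kept {S5}.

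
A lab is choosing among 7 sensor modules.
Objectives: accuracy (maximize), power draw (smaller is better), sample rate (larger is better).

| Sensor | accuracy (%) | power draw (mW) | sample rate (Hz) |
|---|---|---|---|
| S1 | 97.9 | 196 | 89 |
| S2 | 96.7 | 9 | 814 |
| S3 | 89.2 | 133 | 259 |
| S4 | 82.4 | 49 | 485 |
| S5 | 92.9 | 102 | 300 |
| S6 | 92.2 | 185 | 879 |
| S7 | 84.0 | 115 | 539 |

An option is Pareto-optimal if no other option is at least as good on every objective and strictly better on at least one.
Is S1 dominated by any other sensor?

S2: worse on accuracy (96.7 vs 97.9).
S3: worse on accuracy (89.2 vs 97.9).
S4: worse on accuracy (82.4 vs 97.9).
S5: worse on accuracy (92.9 vs 97.9).
S6: worse on accuracy (92.2 vs 97.9).
S7: worse on accuracy (84.0 vs 97.9).
No option is at least as good as S1 on every objective and strictly better on one.

No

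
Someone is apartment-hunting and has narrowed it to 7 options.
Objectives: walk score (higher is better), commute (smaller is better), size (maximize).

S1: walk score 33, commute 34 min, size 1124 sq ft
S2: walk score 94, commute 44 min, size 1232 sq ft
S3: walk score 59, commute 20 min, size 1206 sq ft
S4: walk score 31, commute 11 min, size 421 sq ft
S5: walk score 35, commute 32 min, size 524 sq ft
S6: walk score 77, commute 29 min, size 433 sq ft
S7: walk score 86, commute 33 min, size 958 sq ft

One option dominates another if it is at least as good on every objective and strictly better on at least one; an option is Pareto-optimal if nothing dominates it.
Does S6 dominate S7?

S6 vs S7: S6 is worse on walk score (77 vs 86), so it does not dominate S7.

No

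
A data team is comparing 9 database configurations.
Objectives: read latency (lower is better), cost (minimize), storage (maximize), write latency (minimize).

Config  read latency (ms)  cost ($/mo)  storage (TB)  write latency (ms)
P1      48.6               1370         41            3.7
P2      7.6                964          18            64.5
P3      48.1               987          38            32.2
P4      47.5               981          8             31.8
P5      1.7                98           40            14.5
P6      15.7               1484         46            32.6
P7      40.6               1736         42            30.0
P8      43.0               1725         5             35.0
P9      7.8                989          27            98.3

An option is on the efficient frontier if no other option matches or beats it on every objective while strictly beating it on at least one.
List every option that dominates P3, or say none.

P5

P5: read latency 1.7≤48.1, cost 98≤987, storage 40≥38, write latency 14.5≤32.2 — dominates P3.
Others (P1, P2, P4, P6, P7, P8, P9) are each worse than P3 on at least one objective.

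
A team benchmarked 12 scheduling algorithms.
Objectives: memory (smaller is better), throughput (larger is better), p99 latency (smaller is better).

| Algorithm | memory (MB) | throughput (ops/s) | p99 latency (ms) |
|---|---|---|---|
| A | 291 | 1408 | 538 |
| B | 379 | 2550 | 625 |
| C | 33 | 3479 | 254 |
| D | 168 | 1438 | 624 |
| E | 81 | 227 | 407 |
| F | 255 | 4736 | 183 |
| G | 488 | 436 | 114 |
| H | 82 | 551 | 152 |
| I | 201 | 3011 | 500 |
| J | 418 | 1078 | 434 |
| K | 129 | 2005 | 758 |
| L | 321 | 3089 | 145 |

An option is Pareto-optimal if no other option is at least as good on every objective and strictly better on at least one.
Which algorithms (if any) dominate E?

C

C: memory 33≤81, throughput 3479≥227, p99 latency 254≤407 — dominates E.
Others (A, B, D, F, G, H, I, J, K, L) are each worse than E on at least one objective.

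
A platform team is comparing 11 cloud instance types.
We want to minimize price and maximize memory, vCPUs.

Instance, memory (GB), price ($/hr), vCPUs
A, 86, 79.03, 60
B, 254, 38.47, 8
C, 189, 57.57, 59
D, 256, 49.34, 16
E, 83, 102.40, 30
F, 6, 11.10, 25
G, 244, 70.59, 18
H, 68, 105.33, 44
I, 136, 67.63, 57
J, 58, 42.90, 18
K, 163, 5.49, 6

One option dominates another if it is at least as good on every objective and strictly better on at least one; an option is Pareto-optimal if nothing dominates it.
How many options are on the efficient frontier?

8

A: not dominated (best vCPUs).
B: not dominated.
C: not dominated.
D: not dominated (best memory).
E: dominated by A (memory 86≥83, price 79.03≤102.40, vCPUs 60≥30).
F: not dominated.
G: not dominated.
H: dominated by A (memory 86≥68, price 79.03≤105.33, vCPUs 60≥44).
I: dominated by C (memory 189≥136, price 57.57≤67.63, vCPUs 59≥57).
J: not dominated.
K: not dominated (best price).
Pareto-optimal: A, B, C, D, F, G, J, K → 8.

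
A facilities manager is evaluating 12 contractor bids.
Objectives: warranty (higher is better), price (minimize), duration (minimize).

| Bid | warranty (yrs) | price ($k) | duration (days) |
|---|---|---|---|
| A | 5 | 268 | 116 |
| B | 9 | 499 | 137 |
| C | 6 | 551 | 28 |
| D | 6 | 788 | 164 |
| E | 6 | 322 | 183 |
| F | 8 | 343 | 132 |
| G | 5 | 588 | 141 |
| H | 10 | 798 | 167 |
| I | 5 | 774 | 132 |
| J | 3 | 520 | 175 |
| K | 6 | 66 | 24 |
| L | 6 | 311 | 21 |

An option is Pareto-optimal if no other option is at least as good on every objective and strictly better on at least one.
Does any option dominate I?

A vs I: warranty 5≥5, price 268≤774, duration 116≤132 — A is at least as good on every objective and strictly better on at least one, so A dominates I.

Yes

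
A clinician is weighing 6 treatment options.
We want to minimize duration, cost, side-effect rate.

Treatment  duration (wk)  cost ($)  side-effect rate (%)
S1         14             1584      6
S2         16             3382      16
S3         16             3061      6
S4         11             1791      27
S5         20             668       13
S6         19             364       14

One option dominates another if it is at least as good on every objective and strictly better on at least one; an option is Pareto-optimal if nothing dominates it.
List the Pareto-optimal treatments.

S1, S4, S5, S6

S1: not dominated.
S2: dominated by S1 (duration 14≤16, cost 1584≤3382, side-effect rate 6≤16).
S3: dominated by S1 (duration 14≤16, cost 1584≤3061, side-effect rate 6≤6).
S4: not dominated (best duration).
S5: not dominated.
S6: not dominated (best cost).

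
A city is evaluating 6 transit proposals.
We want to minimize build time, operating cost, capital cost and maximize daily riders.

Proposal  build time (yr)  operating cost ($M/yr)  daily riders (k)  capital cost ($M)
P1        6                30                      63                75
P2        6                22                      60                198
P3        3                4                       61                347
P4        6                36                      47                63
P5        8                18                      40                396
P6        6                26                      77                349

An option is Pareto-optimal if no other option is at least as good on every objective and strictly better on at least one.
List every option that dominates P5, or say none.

P3: build time 3≤8, operating cost 4≤18, daily riders 61≥40, capital cost 347≤396 — dominates P5.
Others (P1, P2, P4, P6) are each worse than P5 on at least one objective.

P3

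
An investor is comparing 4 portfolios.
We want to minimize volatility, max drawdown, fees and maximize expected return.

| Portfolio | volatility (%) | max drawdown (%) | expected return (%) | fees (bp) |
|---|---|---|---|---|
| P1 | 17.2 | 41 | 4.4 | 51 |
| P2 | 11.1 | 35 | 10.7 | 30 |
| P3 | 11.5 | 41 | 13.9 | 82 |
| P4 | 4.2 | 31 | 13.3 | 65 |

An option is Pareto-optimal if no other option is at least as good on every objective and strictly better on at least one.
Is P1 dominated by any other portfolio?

Yes

P2 vs P1: volatility 11.1≤17.2, max drawdown 35≤41, expected return 10.7≥4.4, fees 30≤51 — P2 is at least as good on every objective and strictly better on at least one, so P2 dominates P1.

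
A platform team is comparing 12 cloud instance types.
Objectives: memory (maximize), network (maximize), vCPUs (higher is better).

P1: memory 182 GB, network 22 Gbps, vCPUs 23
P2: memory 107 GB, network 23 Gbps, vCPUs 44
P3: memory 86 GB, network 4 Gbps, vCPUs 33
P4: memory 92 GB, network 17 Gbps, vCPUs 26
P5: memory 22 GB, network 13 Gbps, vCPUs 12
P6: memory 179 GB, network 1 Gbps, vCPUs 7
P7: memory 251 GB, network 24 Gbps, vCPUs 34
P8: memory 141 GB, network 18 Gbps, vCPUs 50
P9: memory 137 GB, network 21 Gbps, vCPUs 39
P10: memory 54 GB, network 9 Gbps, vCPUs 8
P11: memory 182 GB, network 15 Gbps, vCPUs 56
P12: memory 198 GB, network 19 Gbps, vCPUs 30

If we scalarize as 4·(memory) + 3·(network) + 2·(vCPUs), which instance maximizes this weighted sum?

P1: 4·182 + 3·22 + 2·23 = 840
P2: 4·107 + 3·23 + 2·44 = 585
P3: 4·86 + 3·4 + 2·33 = 422
P4: 4·92 + 3·17 + 2·26 = 471
P5: 4·22 + 3·13 + 2·12 = 151
P6: 4·179 + 3·1 + 2·7 = 733
P7: 4·251 + 3·24 + 2·34 = 1144
P8: 4·141 + 3·18 + 2·50 = 718
P9: 4·137 + 3·21 + 2·39 = 689
P10: 4·54 + 3·9 + 2·8 = 259
P11: 4·182 + 3·15 + 2·56 = 885
P12: 4·198 + 3·19 + 2·30 = 909
Highest: P7 at 1144.

P7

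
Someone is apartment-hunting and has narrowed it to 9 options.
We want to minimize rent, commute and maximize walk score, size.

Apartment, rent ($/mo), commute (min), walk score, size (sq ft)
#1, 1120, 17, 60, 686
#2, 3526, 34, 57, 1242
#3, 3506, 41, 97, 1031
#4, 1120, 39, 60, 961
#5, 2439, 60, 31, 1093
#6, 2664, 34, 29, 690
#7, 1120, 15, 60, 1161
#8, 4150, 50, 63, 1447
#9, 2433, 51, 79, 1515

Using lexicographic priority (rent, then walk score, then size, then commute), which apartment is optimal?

First minimize rent: best is 1120, kept {#1, #4, #7}.
Then maximize walk score: best is 60, kept {#1, #4, #7}.
Then maximize size: best is 1161, kept {#7}.

#7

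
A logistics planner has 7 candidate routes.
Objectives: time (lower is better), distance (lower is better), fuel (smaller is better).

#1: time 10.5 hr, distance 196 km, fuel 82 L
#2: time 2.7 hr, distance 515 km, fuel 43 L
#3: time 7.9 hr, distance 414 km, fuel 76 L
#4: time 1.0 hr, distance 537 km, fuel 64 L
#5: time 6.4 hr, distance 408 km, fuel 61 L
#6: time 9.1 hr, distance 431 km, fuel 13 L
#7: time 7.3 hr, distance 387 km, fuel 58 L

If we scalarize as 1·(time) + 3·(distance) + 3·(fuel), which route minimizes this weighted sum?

#1

#1: 1·10.5 + 3·196 + 3·82 = 844.5
#2: 1·2.7 + 3·515 + 3·43 = 1676.7
#3: 1·7.9 + 3·414 + 3·76 = 1477.9
#4: 1·1.0 + 3·537 + 3·64 = 1804.0
#5: 1·6.4 + 3·408 + 3·61 = 1413.4
#6: 1·9.1 + 3·431 + 3·13 = 1341.1
#7: 1·7.3 + 3·387 + 3·58 = 1342.3
Lowest: #1 at 844.5.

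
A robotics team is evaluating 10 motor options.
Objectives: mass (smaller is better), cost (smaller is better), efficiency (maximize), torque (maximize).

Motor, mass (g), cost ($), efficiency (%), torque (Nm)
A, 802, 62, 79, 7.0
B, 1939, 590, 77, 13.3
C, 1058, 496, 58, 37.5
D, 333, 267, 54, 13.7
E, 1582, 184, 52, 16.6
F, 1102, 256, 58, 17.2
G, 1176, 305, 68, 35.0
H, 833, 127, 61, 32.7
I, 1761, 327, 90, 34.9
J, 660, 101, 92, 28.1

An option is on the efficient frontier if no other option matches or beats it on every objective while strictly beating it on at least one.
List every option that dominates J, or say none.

A: worse on mass (802 vs 660).
B: worse on mass (1939 vs 660).
C: worse on mass (1058 vs 660).
D: worse on cost (267 vs 101).
E: worse on mass (1582 vs 660).
F: worse on mass (1102 vs 660).
G: worse on mass (1176 vs 660).
H: worse on mass (833 vs 660).
I: worse on mass (1761 vs 660).
No option dominates J.

none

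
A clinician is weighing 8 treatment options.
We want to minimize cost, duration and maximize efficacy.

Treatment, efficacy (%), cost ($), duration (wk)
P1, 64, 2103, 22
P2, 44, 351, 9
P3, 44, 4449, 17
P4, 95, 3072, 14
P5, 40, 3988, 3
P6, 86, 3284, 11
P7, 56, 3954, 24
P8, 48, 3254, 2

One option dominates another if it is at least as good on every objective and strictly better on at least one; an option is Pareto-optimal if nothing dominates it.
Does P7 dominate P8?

No

P7 vs P8: P7 is worse on cost (3954 vs 3254), so it does not dominate P8.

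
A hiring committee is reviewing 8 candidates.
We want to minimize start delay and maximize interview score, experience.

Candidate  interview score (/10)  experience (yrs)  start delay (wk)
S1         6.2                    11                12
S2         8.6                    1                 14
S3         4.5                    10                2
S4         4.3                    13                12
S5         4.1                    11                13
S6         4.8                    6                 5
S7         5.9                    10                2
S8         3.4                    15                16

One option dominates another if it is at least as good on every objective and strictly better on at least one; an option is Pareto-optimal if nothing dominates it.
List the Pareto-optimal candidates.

S1, S2, S4, S7, S8

S1: not dominated.
S2: not dominated (best interview score).
S3: dominated by S7 (interview score 5.9≥4.5, experience 10≥10, start delay 2≤2).
S4: not dominated.
S5: dominated by S1 (interview score 6.2≥4.1, experience 11≥11, start delay 12≤13).
S6: dominated by S7 (interview score 5.9≥4.8, experience 10≥6, start delay 2≤5).
S7: not dominated.
S8: not dominated (best experience).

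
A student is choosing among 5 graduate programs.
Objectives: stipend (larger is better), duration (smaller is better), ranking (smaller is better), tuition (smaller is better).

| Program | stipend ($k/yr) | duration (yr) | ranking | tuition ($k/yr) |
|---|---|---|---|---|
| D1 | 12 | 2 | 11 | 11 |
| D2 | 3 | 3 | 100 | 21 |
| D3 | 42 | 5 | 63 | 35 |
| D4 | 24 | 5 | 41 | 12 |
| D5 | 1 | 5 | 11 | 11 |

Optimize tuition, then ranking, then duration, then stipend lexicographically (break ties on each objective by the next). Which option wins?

First minimize tuition: best is 11, kept {D1, D5}.
Then minimize ranking: best is 11, kept {D1, D5}.
Then minimize duration: best is 2, kept {D1}.

D1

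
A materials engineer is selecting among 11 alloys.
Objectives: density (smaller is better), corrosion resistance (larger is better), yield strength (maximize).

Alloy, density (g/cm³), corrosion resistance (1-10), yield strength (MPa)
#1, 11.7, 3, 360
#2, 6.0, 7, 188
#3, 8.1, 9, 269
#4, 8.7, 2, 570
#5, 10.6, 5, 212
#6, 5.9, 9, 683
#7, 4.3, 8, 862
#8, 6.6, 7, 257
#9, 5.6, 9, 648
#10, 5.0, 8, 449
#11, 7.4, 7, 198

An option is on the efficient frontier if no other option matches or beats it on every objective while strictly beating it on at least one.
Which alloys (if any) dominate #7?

#1: worse on density (11.7 vs 4.3).
#2: worse on density (6.0 vs 4.3).
#3: worse on density (8.1 vs 4.3).
#4: worse on density (8.7 vs 4.3).
#5: worse on density (10.6 vs 4.3).
#6: worse on density (5.9 vs 4.3).
#8: worse on density (6.6 vs 4.3).
#9: worse on density (5.6 vs 4.3).
#10: worse on density (5.0 vs 4.3).
#11: worse on density (7.4 vs 4.3).
No option dominates #7.

none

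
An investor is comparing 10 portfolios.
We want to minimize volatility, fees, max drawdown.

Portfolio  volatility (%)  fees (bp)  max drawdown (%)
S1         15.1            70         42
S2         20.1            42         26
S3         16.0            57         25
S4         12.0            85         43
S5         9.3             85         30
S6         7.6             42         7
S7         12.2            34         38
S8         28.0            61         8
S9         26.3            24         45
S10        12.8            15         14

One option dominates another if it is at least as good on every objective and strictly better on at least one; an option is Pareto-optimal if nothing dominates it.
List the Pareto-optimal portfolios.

S6, S7, S10

S1: dominated by S6 (volatility 7.6≤15.1, fees 42≤70, max drawdown 7≤42).
S2: dominated by S6 (volatility 7.6≤20.1, fees 42≤42, max drawdown 7≤26).
S3: dominated by S6 (volatility 7.6≤16.0, fees 42≤57, max drawdown 7≤25).
S4: dominated by S5 (volatility 9.3≤12.0, fees 85≤85, max drawdown 30≤43).
S5: dominated by S6 (volatility 7.6≤9.3, fees 42≤85, max drawdown 7≤30).
S6: not dominated (best volatility).
S7: not dominated.
S8: dominated by S6 (volatility 7.6≤28.0, fees 42≤61, max drawdown 7≤8).
S9: dominated by S10 (volatility 12.8≤26.3, fees 15≤24, max drawdown 14≤45).
S10: not dominated (best fees).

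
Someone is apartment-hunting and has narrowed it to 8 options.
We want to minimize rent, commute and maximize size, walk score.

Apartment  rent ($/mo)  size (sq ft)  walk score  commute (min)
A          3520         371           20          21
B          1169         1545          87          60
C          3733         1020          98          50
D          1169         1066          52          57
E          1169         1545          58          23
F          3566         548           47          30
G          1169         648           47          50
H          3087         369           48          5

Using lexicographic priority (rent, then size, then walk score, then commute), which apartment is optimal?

First minimize rent: best is 1169, kept {B, D, E, G}.
Then maximize size: best is 1545, kept {B, E}.
Then maximize walk score: best is 87, kept {B}.

B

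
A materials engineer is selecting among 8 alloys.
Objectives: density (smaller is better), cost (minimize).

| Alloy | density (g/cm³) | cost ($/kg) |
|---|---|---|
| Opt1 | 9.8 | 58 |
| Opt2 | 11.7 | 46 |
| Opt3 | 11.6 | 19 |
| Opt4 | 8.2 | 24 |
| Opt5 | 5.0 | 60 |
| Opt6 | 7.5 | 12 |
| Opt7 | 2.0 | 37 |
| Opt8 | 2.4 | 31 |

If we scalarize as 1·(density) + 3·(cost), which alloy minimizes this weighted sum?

Opt1: 1·9.8 + 3·58 = 183.8
Opt2: 1·11.7 + 3·46 = 149.7
Opt3: 1·11.6 + 3·19 = 68.6
Opt4: 1·8.2 + 3·24 = 80.2
Opt5: 1·5.0 + 3·60 = 185.0
Opt6: 1·7.5 + 3·12 = 43.5
Opt7: 1·2.0 + 3·37 = 113.0
Opt8: 1·2.4 + 3·31 = 95.4
Lowest: Opt6 at 43.5.

Opt6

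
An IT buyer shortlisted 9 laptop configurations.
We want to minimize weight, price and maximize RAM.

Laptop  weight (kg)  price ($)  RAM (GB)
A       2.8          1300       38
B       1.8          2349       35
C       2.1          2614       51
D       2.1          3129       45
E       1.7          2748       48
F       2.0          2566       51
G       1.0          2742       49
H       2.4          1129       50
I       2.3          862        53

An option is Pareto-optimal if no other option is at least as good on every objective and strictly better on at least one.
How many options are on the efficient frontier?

4

A: dominated by H (weight 2.4≤2.8, price 1129≤1300, RAM 50≥38).
B: not dominated.
C: dominated by F (weight 2.0≤2.1, price 2566≤2614, RAM 51≥51).
D: dominated by C (weight 2.1≤2.1, price 2614≤3129, RAM 51≥45).
E: dominated by G (weight 1.0≤1.7, price 2742≤2748, RAM 49≥48).
F: not dominated.
G: not dominated (best weight).
H: dominated by I (weight 2.3≤2.4, price 862≤1129, RAM 53≥50).
I: not dominated (best price).
Pareto-optimal: B, F, G, I → 4.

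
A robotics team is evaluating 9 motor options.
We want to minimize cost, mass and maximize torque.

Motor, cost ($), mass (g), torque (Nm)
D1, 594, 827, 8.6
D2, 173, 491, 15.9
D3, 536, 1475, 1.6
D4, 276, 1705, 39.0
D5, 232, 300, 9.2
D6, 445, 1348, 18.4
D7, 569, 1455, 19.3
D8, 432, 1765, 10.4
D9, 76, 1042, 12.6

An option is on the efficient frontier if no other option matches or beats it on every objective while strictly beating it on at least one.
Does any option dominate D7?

No

D1: worse on cost (594 vs 569).
D2: worse on torque (15.9 vs 19.3).
D3: worse on mass (1475 vs 1455).
D4: worse on mass (1705 vs 1455).
D5: worse on torque (9.2 vs 19.3).
D6: worse on torque (18.4 vs 19.3).
D8: worse on mass (1765 vs 1455).
D9: worse on torque (12.6 vs 19.3).
No option is at least as good as D7 on every objective and strictly better on one.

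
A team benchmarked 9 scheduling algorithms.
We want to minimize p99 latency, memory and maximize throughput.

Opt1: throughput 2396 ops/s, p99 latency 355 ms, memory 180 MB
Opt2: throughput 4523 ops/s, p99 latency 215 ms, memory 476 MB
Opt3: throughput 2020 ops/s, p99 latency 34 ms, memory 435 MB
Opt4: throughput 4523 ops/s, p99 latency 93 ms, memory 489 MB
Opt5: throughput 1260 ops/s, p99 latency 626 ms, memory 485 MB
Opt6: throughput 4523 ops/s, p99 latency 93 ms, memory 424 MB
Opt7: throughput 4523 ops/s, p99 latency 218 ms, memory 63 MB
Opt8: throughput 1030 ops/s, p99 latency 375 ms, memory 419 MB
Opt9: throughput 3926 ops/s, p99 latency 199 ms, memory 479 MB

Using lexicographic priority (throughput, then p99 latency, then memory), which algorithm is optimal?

First maximize throughput: best is 4523, kept {Opt2, Opt4, Opt6, Opt7}.
Then minimize p99 latency: best is 93, kept {Opt4, Opt6}.
Then minimize memory: best is 424, kept {Opt6}.

Opt6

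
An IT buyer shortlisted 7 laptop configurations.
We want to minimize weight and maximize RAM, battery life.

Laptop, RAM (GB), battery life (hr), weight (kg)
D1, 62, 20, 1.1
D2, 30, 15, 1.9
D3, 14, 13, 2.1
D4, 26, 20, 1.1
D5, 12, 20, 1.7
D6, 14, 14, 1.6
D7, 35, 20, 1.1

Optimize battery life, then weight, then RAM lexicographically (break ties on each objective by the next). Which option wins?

First maximize battery life: best is 20, kept {D1, D4, D5, D7}.
Then minimize weight: best is 1.1, kept {D1, D4, D7}.
Then maximize RAM: best is 62, kept {D1}.

D1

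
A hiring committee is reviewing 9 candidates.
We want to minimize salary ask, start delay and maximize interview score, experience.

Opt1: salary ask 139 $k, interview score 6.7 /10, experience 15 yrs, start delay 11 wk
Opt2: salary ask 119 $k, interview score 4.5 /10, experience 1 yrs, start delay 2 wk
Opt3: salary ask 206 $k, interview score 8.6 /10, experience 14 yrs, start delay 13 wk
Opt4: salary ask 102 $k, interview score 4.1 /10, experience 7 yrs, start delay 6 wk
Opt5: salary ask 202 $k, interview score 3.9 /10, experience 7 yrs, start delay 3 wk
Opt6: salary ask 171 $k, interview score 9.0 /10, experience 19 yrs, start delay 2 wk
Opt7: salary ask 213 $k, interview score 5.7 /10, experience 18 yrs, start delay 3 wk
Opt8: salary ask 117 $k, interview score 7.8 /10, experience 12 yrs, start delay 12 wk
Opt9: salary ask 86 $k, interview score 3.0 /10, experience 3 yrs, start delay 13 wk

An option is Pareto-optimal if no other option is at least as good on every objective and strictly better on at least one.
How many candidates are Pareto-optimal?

Opt1: not dominated.
Opt2: not dominated.
Opt3: dominated by Opt6 (salary ask 171≤206, interview score 9.0≥8.6, experience 19≥14, start delay 2≤13).
Opt4: not dominated.
Opt5: dominated by Opt6 (salary ask 171≤202, interview score 9.0≥3.9, experience 19≥7, start delay 2≤3).
Opt6: not dominated (best interview score).
Opt7: dominated by Opt6 (salary ask 171≤213, interview score 9.0≥5.7, experience 19≥18, start delay 2≤3).
Opt8: not dominated.
Opt9: not dominated (best salary ask).
Pareto-optimal: Opt1, Opt2, Opt4, Opt6, Opt8, Opt9 → 6.

6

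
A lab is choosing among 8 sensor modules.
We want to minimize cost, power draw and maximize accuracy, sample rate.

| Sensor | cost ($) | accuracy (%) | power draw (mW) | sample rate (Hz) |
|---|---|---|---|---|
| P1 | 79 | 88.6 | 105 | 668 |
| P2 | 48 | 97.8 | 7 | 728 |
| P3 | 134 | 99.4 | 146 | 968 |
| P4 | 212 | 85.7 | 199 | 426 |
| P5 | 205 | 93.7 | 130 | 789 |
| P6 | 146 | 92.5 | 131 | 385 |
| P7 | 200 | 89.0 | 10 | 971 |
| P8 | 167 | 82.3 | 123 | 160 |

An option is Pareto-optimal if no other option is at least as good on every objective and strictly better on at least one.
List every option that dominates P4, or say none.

P1, P2, P3, P5, P7

P1: cost 79≤212, accuracy 88.6≥85.7, power draw 105≤199, sample rate 668≥426 — dominates P4.
P2: cost 48≤212, accuracy 97.8≥85.7, power draw 7≤199, sample rate 728≥426 — dominates P4.
P3: cost 134≤212, accuracy 99.4≥85.7, power draw 146≤199, sample rate 968≥426 — dominates P4.
P5: cost 205≤212, accuracy 93.7≥85.7, power draw 130≤199, sample rate 789≥426 — dominates P4.
P7: cost 200≤212, accuracy 89.0≥85.7, power draw 10≤199, sample rate 971≥426 — dominates P4.
Others (P6, P8) are each worse than P4 on at least one objective.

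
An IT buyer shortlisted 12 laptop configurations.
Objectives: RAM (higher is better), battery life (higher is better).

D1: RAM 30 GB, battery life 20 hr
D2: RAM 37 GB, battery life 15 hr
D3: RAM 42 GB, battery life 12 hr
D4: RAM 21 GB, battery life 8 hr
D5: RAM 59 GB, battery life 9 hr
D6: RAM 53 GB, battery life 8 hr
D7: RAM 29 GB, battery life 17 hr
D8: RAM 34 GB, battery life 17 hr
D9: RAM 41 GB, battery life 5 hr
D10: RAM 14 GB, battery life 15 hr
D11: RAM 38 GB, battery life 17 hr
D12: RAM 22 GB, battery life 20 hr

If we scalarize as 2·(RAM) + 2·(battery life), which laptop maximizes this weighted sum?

D1: 2·30 + 2·20 = 100
D2: 2·37 + 2·15 = 104
D3: 2·42 + 2·12 = 108
D4: 2·21 + 2·8 = 58
D5: 2·59 + 2·9 = 136
D6: 2·53 + 2·8 = 122
D7: 2·29 + 2·17 = 92
D8: 2·34 + 2·17 = 102
D9: 2·41 + 2·5 = 92
D10: 2·14 + 2·15 = 58
D11: 2·38 + 2·17 = 110
D12: 2·22 + 2·20 = 84
Highest: D5 at 136.

D5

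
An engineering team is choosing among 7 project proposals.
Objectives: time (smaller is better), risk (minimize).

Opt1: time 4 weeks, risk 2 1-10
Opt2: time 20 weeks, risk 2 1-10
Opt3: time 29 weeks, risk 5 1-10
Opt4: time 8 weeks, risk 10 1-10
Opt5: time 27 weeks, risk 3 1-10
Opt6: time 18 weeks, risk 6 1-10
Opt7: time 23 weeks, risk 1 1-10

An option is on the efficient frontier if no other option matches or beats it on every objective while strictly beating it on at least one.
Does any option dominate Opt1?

Opt2: worse on time (20 vs 4).
Opt3: worse on time (29 vs 4).
Opt4: worse on time (8 vs 4).
Opt5: worse on time (27 vs 4).
Opt6: worse on time (18 vs 4).
Opt7: worse on time (23 vs 4).
No option is at least as good as Opt1 on every objective and strictly better on one.

No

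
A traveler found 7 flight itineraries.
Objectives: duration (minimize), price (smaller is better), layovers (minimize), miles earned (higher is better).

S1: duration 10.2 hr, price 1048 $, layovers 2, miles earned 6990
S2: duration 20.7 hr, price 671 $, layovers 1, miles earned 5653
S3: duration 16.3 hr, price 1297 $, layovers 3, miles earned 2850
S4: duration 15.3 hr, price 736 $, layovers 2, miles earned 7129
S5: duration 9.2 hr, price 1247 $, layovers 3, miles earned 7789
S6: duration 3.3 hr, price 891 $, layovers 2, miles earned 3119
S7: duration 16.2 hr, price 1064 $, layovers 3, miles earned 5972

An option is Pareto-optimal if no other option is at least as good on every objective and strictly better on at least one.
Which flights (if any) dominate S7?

S1: duration 10.2≤16.2, price 1048≤1064, layovers 2≤3, miles earned 6990≥5972 — dominates S7.
S4: duration 15.3≤16.2, price 736≤1064, layovers 2≤3, miles earned 7129≥5972 — dominates S7.
Others (S2, S3, S5, S6) are each worse than S7 on at least one objective.

S1, S4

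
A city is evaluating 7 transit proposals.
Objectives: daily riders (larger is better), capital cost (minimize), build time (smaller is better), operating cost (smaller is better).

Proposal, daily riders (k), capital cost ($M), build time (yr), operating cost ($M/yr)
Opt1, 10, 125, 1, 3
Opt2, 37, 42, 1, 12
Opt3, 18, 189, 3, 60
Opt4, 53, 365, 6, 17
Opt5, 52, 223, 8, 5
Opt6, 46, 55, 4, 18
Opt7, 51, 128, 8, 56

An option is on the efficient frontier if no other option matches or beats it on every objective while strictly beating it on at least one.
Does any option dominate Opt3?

Opt2 vs Opt3: daily riders 37≥18, capital cost 42≤189, build time 1≤3, operating cost 12≤60 — Opt2 is at least as good on every objective and strictly better on at least one, so Opt2 dominates Opt3.

Yes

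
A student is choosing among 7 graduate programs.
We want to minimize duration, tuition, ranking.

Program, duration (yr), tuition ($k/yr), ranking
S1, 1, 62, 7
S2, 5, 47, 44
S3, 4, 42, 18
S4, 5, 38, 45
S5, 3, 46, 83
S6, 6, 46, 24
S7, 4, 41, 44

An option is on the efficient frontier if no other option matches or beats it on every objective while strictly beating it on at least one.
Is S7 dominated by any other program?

S1: worse on tuition (62 vs 41).
S2: worse on duration (5 vs 4).
S3: worse on tuition (42 vs 41).
S4: worse on duration (5 vs 4).
S5: worse on tuition (46 vs 41).
S6: worse on duration (6 vs 4).
No option is at least as good as S7 on every objective and strictly better on one.

No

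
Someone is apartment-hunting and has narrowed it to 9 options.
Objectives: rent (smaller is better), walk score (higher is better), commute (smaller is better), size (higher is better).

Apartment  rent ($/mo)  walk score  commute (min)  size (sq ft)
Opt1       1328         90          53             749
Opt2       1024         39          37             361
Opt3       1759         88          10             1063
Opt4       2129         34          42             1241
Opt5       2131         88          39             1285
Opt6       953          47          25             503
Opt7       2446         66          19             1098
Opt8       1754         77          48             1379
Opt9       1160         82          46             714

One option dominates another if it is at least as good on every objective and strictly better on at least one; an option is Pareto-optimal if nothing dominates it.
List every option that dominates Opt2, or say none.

Opt6: rent 953≤1024, walk score 47≥39, commute 25≤37, size 503≥361 — dominates Opt2.
Others (Opt1, Opt3, Opt4, Opt5, Opt7, Opt8, Opt9) are each worse than Opt2 on at least one objective.

Opt6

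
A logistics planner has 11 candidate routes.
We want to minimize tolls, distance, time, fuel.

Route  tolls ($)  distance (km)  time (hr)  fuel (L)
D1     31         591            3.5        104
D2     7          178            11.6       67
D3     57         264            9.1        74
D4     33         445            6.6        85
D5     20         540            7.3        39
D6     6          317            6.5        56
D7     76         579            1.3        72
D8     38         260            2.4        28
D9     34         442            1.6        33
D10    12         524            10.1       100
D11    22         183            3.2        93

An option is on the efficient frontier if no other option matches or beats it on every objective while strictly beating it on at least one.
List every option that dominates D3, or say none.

D8

D8: tolls 38≤57, distance 260≤264, time 2.4≤9.1, fuel 28≤74 — dominates D3.
Others (D1, D2, D4, D5, D6, D7, D9, D10, D11) are each worse than D3 on at least one objective.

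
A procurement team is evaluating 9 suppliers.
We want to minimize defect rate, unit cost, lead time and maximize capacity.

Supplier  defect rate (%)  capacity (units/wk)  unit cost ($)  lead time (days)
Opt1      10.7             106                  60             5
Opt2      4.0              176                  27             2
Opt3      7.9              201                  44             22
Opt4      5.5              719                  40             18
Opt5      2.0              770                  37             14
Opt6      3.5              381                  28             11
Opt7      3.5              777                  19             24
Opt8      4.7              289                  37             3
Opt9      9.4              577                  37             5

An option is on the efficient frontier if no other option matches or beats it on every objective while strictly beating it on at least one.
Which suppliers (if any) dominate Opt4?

Opt5

Opt5: defect rate 2.0≤5.5, capacity 770≥719, unit cost 37≤40, lead time 14≤18 — dominates Opt4.
Others (Opt1, Opt2, Opt3, Opt6, Opt7, Opt8, Opt9) are each worse than Opt4 on at least one objective.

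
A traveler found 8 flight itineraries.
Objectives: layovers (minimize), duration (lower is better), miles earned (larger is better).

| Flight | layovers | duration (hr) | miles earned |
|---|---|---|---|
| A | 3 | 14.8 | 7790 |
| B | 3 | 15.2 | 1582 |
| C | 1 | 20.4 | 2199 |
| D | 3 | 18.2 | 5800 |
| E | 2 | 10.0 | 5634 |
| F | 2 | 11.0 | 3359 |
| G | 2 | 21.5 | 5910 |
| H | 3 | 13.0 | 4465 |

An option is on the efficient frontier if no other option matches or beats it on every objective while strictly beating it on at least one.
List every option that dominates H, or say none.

E: layovers 2≤3, duration 10.0≤13.0, miles earned 5634≥4465 — dominates H.
Others (A, B, C, D, F, G) are each worse than H on at least one objective.

E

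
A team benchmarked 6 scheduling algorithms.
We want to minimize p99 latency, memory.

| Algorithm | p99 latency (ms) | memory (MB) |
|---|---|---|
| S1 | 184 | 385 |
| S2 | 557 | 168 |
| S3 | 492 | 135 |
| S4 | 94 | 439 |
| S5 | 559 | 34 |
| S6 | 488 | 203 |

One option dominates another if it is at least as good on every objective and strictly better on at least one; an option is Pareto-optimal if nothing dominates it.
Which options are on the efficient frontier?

S1, S3, S4, S5, S6

S1: not dominated.
S2: dominated by S3 (p99 latency 492≤557, memory 135≤168).
S3: not dominated.
S4: not dominated (best p99 latency).
S5: not dominated (best memory).
S6: not dominated.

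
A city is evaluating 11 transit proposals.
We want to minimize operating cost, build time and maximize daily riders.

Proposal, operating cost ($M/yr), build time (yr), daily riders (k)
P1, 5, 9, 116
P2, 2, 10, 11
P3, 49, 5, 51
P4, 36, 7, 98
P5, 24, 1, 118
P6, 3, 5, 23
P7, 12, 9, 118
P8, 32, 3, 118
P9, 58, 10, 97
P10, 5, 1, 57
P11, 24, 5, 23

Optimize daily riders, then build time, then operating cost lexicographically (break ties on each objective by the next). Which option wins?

P5

First maximize daily riders: best is 118, kept {P5, P7, P8}.
Then minimize build time: best is 1, kept {P5}.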